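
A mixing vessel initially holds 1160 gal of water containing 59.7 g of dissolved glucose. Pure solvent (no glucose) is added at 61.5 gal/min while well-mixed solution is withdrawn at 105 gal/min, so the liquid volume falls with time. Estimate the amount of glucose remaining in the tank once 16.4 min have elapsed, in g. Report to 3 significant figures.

Total volume: dV/dt = Q_in − Q_out = -43.500 gal/min, so V(t) = 1160 − 43.500 t and V(16.4) = 446.60 gal.
No glucose enters, so dm/dt = −Q_out · (m/V).
dm/m = −Q_out dt/(V₀ − 43.500 t); integrating gives ln(m/m₀) = −(Q_out/(Q_in−Q_out)) ln(V/V₀).
m = m₀ (V₀/V)^(Q_out/(Q_in−Q_out)) = 59.7 × (1160/446.60)^(-2.4138) = 5.9616 g.

5.96 g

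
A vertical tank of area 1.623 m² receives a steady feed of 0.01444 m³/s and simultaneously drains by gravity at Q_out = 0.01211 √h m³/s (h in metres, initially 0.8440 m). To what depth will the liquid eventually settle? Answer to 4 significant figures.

Mass balance (ρ constant): A dh/dt = Q_in − 0.01211 √h. At steady state dh/dt = 0:
Q_in = 0.01211 √h_ss ⇒ √h_ss = 0.01444/0.01211 = 1.19240.
h_ss = 1.19240² = 1.42182 m. (Since h₀ = 0.8440 m < h_ss, the level will rise toward this value.)

1.422 m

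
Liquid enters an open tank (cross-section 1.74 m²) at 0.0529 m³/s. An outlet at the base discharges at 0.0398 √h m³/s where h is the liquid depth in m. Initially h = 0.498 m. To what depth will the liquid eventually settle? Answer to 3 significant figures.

1.77 m

Level balance: A dh/dt = 0.0529 − 0.0398 √h. Setting dh/dt = 0:
Q_in = 0.0398 √h_ss ⇒ √h_ss = 0.0529/0.0398 = 1.3291.
h_ss = 1.3291² = 1.7666 m. (Since h₀ = 0.498 m < h_ss, the level will rise toward this value.)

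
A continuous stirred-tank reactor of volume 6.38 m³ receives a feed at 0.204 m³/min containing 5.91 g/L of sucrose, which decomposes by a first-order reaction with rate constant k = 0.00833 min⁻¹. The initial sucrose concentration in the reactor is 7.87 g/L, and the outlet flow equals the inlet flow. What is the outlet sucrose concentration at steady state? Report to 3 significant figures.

Accumulation = in − out − consumed: V dC/dt = Q C_in − Q C − k V C.
At steady state: 0 = Q C_in − (Q + kV) C_ss, so C_ss = Q C_in/(Q + kV).
C_ss = 0.204·5.91/(0.204 + 0.00833·6.38) = 1.2056/0.25715 = 4.6886 g/L.

4.69 g/L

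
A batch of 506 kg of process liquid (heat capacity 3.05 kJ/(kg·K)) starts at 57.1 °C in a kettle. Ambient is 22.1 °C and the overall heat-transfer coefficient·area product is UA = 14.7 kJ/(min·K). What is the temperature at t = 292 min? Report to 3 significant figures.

24.3 °C

Heat balance on the well-mixed liquid: M c_p dT/dt = −UA(T − T_amb).
dT/dt = (T_ss − T)/τ with T_ss = T_amb = 22.100 °C, τ = M c_p/UA = 506·3.05/14.7 = 104.99 min.
Integrating: T(t) = T_ss + (T₀ − T_ss) e^(−t/τ).
T(292) = 22.100 + (35.000)·0.061957 = 24.268 °C.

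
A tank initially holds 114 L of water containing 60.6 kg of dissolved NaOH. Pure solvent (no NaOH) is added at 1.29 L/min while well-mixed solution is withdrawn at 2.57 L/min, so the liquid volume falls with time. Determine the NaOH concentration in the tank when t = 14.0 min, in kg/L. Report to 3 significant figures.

0.447 kg/L

Total volume: dV/dt = Q_in − Q_out = -1.2800 L/min, so V(t) = 114 − 1.2800 t and V(14.0) = 96.080 L.
No NaOH enters, so dm/dt = −Q_out · (m/V).
Separate: dm/m = −Q_out dt/V(t) ⇒ ln(m/m₀) = −(Q_out/(Q_in−Q_out)) ln(V/V₀).
m = m₀ (V₀/V)^(Q_out/(Q_in−Q_out)) = 60.6 × (114/96.080)^(-2.0078) = 42.988 kg.
C = m/V = 42.988/96.080 = 0.44742 kg/L.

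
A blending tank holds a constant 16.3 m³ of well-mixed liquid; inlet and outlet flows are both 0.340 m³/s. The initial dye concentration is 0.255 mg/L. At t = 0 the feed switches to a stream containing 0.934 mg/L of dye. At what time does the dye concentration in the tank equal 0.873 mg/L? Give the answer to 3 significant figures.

Species balance: V dC/dt = Q(C_in − C) ⇒ τ = V/Q = 47.941 s.
C(t) = C_in + (C₀ − C_in) e^(−t/τ). Set C = 0.873 and solve for t:
e^(−t/τ) = (C − C_in)/(C₀ − C_in) = (0.873 − 0.934)/(0.255 − 0.934) = 0.089838
t = −τ ln(…) = 47.941 × 2.4097 = 115.53 s.

116 s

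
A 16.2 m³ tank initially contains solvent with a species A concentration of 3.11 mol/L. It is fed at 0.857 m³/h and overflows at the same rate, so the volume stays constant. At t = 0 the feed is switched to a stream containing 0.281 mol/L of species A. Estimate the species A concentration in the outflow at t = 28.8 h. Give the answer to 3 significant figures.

0.898 mol/L

Transient balance on the dissolved component: V dC/dt = Q(C_in − C).
Time constant τ = V/Q = 16.2/0.857 = 18.903 h.
C approaches C_in exponentially: C(t) = C_in + (C₀ − C_in) e^(−t/τ).
C(28.8) = 0.281 + (3.11 − 0.281)·e^(−28.8/18.903) = 0.281 + (2.8290)·0.21794 = 0.89754 mol/L.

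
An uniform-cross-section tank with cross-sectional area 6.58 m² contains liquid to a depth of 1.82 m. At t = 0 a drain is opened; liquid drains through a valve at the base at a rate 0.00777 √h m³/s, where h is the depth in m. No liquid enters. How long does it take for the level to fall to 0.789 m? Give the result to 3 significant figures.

Accumulation of liquid (constant cross-section A): A dh/dt = −0.00777 √h.
Separate and integrate: 2(√h − √h₀) = −(0.00777/A) t.
t = 2A(√h₀ − √h)/0.00777 = 2·6.58·(√1.82 − √0.789)/0.00777
  = 13.160 × (1.3491 − 0.88826) / 0.00777 = 780.48 s.

780 s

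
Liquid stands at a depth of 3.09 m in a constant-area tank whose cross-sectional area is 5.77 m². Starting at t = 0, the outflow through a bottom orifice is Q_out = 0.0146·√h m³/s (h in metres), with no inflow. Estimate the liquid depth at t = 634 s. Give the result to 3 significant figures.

0.913 m

With no inflow, A dh/dt = −0.0146 √h.
∫ h^(−1/2) dh = −(0.0146/A) ∫ dt, giving 2√h = 2√h₀ − (0.0146/A) t.
√h = √3.09 − 0.0146·634/(2·5.77) = 1.7578 − 0.80211 = 0.95573.
h = 0.95573² = 0.91341 m.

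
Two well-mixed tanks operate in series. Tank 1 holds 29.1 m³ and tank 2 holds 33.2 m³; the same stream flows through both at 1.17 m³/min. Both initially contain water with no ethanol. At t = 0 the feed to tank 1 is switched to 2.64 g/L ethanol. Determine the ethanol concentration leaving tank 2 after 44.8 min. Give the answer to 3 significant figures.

1.32 g/L

Each tank obeys Vᵢ dCᵢ/dt = Q(Cᵢ₋₁ − Cᵢ), so τᵢ = Vᵢ/Q.
τ₁ = 29.1/1.17 = 24.872 min; τ₂ = 33.2/1.17 = 28.376 min.
Tank 1: C₁ = C_in(1 − e^(−t/τ₁)). Tank 2 (τ₁ ≠ τ₂): C₂ = C_in[1 − (τ₁ e^(−t/τ₁) − τ₂ e^(−t/τ₂))/(τ₁ − τ₂)].
At t = 44.8: e^(−t/τ₁) = 0.16509, e^(−t/τ₂) = 0.20622.
C₂ = 2.64·[1 − (24.872·0.16509 − 28.376·0.20622)/(-3.5043)] = 2.64·0.50186 = 1.3249 g/L.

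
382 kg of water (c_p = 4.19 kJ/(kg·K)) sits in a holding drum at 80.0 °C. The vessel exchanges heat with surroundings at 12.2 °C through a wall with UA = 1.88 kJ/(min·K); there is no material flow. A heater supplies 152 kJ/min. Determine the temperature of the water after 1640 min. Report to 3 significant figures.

M c_p dT/dt = −UA(T − T_amb) + Q̇.
dT/dt = (T_ss − T)/τ with T_ss = T_amb + Q̇/UA = 12.2 + 152/1.88 = 93.051 °C, τ = M c_p/UA = 382·4.19/1.88 = 851.37 min.
T approaches T_ss exponentially: T(t) = T_ss + (T₀ − T_ss) e^(−t/τ).
T(1640) = 93.051 + (-13.051)·0.14569 = 91.150 °C.

91.1 °C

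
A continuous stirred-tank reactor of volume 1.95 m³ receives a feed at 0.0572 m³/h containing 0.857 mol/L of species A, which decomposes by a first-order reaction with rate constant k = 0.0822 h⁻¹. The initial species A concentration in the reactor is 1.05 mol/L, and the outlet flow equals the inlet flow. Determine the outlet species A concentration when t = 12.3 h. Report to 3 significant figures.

0.435 mol/L

Accumulation = in − out − consumed: V dC/dt = Q C_in − Q C − k V C.
This is linear with rate a = Q/V + k = 0.11153 h⁻¹.
C_ss = Q C_in/(Q + kV) = 0.22539 mol/L; C(t) = C_ss + (C₀ − C_ss) e^(−a t).
C(12.3) = 0.22539 + (0.82461)·e^(−0.11153·12.3) = 0.22539 + (0.82461)·0.25363 = 0.43454 mol/L.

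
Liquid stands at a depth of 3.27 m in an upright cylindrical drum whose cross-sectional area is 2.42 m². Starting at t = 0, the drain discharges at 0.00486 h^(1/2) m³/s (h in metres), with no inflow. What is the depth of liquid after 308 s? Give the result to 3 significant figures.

2.25 m

A dh/dt = −Q_out = −0.00486 √h.
This is separable: 2 d(√h)/dt = −0.00486/A, so √h = √h₀ − (0.00486/(2A)) t.
√h = √3.27 − 0.00486·308/(2·2.42) = 1.8083 − 0.30927 = 1.4990.
h = 1.4990² = 2.2471 m.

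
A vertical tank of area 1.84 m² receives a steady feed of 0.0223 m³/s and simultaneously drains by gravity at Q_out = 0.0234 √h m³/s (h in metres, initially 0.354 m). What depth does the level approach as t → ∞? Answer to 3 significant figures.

A dh/dt = Q_in − 0.0234 √h. Steady state requires inflow = outflow:
Q_in = 0.0234 √h_ss ⇒ √h_ss = 0.0223/0.0234 = 0.95299.
h_ss = 0.95299² = 0.90819 m. (Since h₀ = 0.354 m < h_ss, the level will rise toward this value.)

0.908 m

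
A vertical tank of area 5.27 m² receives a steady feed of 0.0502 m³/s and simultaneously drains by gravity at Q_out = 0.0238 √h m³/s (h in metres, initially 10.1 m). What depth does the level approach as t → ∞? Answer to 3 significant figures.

4.45 m

Level balance: A dh/dt = 0.0502 − 0.0238 √h. Setting dh/dt = 0:
Q_in = 0.0238 √h_ss ⇒ √h_ss = 0.0502/0.0238 = 2.1092.
h_ss = 2.1092² = 4.4489 m. (Since h₀ = 10.1 m > h_ss, the level will fall toward this value.)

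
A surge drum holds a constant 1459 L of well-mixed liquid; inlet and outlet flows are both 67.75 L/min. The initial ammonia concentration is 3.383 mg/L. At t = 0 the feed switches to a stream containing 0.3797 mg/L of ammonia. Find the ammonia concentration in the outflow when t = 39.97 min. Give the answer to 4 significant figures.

Transient balance on the dissolved component: V dC/dt = Q(C_in − C).
So dC/dt = (C_in − C)/τ with τ = V/Q = 1459/67.75 = 21.5351 min.
Solution: C(t) = C_in + (C₀ − C_in) e^(−t/τ).
C(39.97) = 0.3797 + (3.383 − 0.3797)·e^(−39.97/21.5351) = 0.3797 + (3.00330)·0.156290 = 0.849085 mg/L.

0.8491 mg/L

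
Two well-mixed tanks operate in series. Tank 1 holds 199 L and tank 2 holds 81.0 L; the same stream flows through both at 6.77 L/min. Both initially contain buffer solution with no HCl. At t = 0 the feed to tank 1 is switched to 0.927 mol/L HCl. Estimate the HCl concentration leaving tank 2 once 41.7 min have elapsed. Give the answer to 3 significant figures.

0.568 mol/L

Species balance on tank i: dCᵢ/dt = (Cᵢ₋₁ − Cᵢ)/τᵢ with τᵢ = Vᵢ/Q.
τ₁ = 199/6.77 = 29.394 min; τ₂ = 81.0/6.77 = 11.965 min.
Solving the cascade with C₁(0)=C₂(0)=0 gives C₂(t) = C_in[1 − (τ₁ e^(−t/τ₁) − τ₂ e^(−t/τ₂))/(τ₁ − τ₂)].
At t = 41.7: e^(−t/τ₁) = 0.24204, e^(−t/τ₂) = 0.030645.
C₂ = 0.927·[1 − (29.394·0.24204 − 11.965·0.030645)/(17.430)] = 0.927·0.61284 = 0.56811 mol/L.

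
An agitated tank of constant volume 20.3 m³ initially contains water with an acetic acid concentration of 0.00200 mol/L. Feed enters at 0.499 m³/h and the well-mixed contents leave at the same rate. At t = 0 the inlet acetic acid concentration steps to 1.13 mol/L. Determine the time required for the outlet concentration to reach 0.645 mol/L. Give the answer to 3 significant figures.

34.3 h

Species balance: V dC/dt = Q(C_in − C) ⇒ τ = V/Q = 40.681 h.
C(t) = C_in + (C₀ − C_in) e^(−t/τ). Set C = 0.645 and solve for t:
e^(−t/τ) = (C − C_in)/(C₀ − C_in) = (0.645 − 1.13)/(0.00200 − 1.13) = 0.42996
t = −τ ln(…) = 40.681 × 0.84405 = 34.337 h.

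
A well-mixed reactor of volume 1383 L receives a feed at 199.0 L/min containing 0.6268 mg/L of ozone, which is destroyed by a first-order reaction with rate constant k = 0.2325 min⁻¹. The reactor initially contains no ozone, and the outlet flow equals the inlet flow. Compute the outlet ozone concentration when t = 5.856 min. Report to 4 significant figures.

0.2132 mg/L

V dC/dt = Q(C_in − C) − k V C.
This is linear with rate a = Q/V + k = 0.376390 min⁻¹.
C_ss = Q C_in/(Q + kV) = 0.239619 mg/L; C(t) = C_ss + (C₀ − C_ss) e^(−a t).
C(5.856) = 0.239619 + (-0.239619)·e^(−0.376390·5.856) = 0.239619 + (-0.239619)·0.110345 = 0.213178 mg/L.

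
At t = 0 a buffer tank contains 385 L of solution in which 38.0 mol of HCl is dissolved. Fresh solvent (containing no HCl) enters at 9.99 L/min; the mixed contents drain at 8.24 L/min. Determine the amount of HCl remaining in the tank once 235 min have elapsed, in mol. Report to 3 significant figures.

Total volume: dV/dt = Q_in − Q_out = 1.7500 L/min, so V(t) = 385 + 1.7500 t and V(235) = 796.25 L.
Solute balance: dm/dt = 0 − Q_out C = −Q_out m/V(t).
dm/m = −Q_out dt/(V₀ + 1.7500 t); integrating gives ln(m/m₀) = −(Q_out/(Q_in−Q_out)) ln(V/V₀).
m = m₀ (V₀/V)^(Q_out/(Q_in−Q_out)) = 38.0 × (385/796.25)^(4.7086) = 1.2411 mol.

1.24 mol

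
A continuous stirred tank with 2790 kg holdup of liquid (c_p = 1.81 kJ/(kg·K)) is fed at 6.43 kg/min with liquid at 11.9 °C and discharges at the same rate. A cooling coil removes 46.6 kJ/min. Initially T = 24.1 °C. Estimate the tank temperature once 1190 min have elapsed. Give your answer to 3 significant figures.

First-law balance (no shaft work): M c_p dT/dt = ṁ c_p (T_in − T) − 46.6.
Rearrange: dT/dt = (T_ss − T)/τ with τ = M/ṁ = 433.90 min and T_ss = T_in − Q̇/(ṁ c_p) = 7.8960 °C.
T approaches T_ss exponentially: T(t) = T_ss + (T₀ − T_ss) e^(−t/τ).
T(1190) = 7.8960 + (16.204)·e^(−1190/433.90) = 7.8960 + (16.204)·0.064406 = 8.9396 °C.

8.94 °C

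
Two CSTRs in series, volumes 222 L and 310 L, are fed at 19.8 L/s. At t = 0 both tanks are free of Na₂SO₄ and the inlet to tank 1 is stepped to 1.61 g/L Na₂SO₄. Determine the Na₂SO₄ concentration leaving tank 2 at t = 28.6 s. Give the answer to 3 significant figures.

1.01 g/L

Species balance on tank i: dCᵢ/dt = (Cᵢ₋₁ − Cᵢ)/τᵢ with τᵢ = Vᵢ/Q.
τ₁ = 222/19.8 = 11.212 s; τ₂ = 310/19.8 = 15.657 s.
Tank 1: C₁ = C_in(1 − e^(−t/τ₁)). Tank 2 (τ₁ ≠ τ₂): C₂ = C_in[1 − (τ₁ e^(−t/τ₁) − τ₂ e^(−t/τ₂))/(τ₁ − τ₂)].
At t = 28.6: e^(−t/τ₁) = 0.078018, e^(−t/τ₂) = 0.16094.
C₂ = 1.61·[1 − (11.212·0.078018 − 15.657·0.16094)/(-4.4444)] = 1.61·0.62986 = 1.0141 g/L.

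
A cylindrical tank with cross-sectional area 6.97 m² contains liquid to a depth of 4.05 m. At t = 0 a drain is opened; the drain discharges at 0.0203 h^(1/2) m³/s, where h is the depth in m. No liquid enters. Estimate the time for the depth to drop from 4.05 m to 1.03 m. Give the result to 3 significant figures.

A dh/dt = −Q_out = −0.0203 √h.
∫ h^(−1/2) dh = −(0.0203/A) ∫ dt, giving 2√h = 2√h₀ − (0.0203/A) t.
t = 2A(√h₀ − √h)/0.0203 = 2·6.97·(√4.05 − √1.03)/0.0203
  = 13.940 × (2.0125 − 1.0149) / 0.0203 = 685.03 s.

685 s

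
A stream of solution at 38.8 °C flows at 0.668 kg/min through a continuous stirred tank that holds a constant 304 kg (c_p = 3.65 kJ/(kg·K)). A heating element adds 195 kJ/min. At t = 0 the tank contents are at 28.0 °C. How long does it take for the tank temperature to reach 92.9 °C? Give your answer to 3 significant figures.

571 min

Unsteady energy balance on the tank contents: M c_p dT/dt = ṁ c_p (T_in − T) + 195.
τ = M/ṁ = 455.09 min; T_ss = T_in + Q̇/(ṁ c_p) = 118.78 °C.
T(t) = T_ss + (T₀ − T_ss) e^(−t/τ). Set T = 92.9:
e^(−t/τ) = (92.9 − 118.78)/(28.0 − 118.78) = 0.28506
t = −455.09 · ln(0.28506) = 571.16 min.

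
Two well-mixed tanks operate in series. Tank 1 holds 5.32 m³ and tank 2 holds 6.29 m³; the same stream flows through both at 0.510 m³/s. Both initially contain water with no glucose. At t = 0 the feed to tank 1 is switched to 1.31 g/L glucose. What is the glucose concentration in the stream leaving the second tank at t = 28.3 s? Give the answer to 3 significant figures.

Species balance on tank i: dCᵢ/dt = (Cᵢ₋₁ − Cᵢ)/τᵢ with τᵢ = Vᵢ/Q.
τ₁ = 5.32/0.510 = 10.431 s; τ₂ = 6.29/0.510 = 12.333 s.
Tank 1: C₁ = C_in(1 − e^(−t/τ₁)). Tank 2 (τ₁ ≠ τ₂): C₂ = C_in[1 − (τ₁ e^(−t/τ₁) − τ₂ e^(−t/τ₂))/(τ₁ − τ₂)].
At t = 28.3: e^(−t/τ₁) = 0.066339, e^(−t/τ₂) = 0.10080.
C₂ = 1.31·[1 − (10.431·0.066339 − 12.333·0.10080)/(-1.9020)] = 1.31·0.71019 = 0.93034 g/L.

0.930 g/L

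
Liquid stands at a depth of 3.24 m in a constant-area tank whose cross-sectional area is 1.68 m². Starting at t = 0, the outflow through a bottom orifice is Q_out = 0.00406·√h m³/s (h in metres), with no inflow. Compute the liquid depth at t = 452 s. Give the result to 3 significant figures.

Mass balance (ρ constant): A dh/dt = −0.00406 √h.
∫ h^(−1/2) dh = −(0.00406/A) ∫ dt, giving 2√h = 2√h₀ − (0.00406/A) t.
√h = √3.24 − 0.00406·452/(2·1.68) = 1.8000 − 0.54617 = 1.2538.
h = 1.2538² = 1.5721 m.

1.57 m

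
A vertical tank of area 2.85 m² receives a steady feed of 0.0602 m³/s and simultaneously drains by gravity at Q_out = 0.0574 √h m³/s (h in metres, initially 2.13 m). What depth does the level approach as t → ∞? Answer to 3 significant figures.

1.10 m

Level balance: A dh/dt = 0.0602 − 0.0574 √h. Setting dh/dt = 0:
Q_in = 0.0574 √h_ss ⇒ √h_ss = 0.0602/0.0574 = 1.0488.
h_ss = 1.0488² = 1.0999 m. (Since h₀ = 2.13 m > h_ss, the level will fall toward this value.)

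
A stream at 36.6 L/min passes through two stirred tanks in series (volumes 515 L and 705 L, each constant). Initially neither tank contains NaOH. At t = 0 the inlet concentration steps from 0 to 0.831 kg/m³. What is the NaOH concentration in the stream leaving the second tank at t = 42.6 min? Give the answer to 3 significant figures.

Time constants: τᵢ = Vᵢ/Q for each well-mixed tank.
τ₁ = 515/36.6 = 14.071 min; τ₂ = 705/36.6 = 19.262 min.
Tank 1: C₁ = C_in(1 − e^(−t/τ₁)). Tank 2 (τ₁ ≠ τ₂): C₂ = C_in[1 − (τ₁ e^(−t/τ₁) − τ₂ e^(−t/τ₂))/(τ₁ − τ₂)].
At t = 42.6: e^(−t/τ₁) = 0.048437, e^(−t/τ₂) = 0.10953.
C₂ = 0.831·[1 − (14.071·0.048437 − 19.262·0.10953)/(-5.1913)] = 0.831·0.72488 = 0.60238 kg/m³.

0.602 kg/m³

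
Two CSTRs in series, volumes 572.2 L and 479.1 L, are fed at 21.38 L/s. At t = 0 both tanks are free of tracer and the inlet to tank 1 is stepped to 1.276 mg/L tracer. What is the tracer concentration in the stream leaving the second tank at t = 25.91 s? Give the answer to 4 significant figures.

Each tank obeys Vᵢ dCᵢ/dt = Q(Cᵢ₋₁ − Cᵢ), so τᵢ = Vᵢ/Q.
τ₁ = 572.2/21.38 = 26.7633 s; τ₂ = 479.1/21.38 = 22.4088 s.
Tank 1: C₁ = C_in(1 − e^(−t/τ₁)). Tank 2 (τ₁ ≠ τ₂): C₂ = C_in[1 − (τ₁ e^(−t/τ₁) − τ₂ e^(−t/τ₂))/(τ₁ − τ₂)].
At t = 25.91: e^(−t/τ₁) = 0.379798, e^(−t/τ₂) = 0.314666.
C₂ = 1.276·[1 − (26.7633·0.379798 − 22.4088·0.314666)/(4.35454)] = 1.276·0.285029 = 0.363697 mg/L.

0.3637 mg/L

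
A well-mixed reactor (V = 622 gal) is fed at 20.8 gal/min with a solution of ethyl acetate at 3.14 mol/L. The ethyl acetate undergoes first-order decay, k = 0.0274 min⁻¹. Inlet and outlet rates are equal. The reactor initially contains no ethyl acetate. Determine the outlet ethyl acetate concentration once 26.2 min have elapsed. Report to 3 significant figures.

1.38 mol/L

Species balance: V dC/dt = Q C_in − Q C − k V C.
This is linear with rate a = Q/V + k = 0.060841 min⁻¹.
C_ss = Q C_in/(Q + kV) = 1.7259 mol/L; C(t) = C_ss + (C₀ − C_ss) e^(−a t).
C(26.2) = 1.7259 + (-1.7259)·e^(−0.060841·26.2) = 1.7259 + (-1.7259)·0.20311 = 1.3753 mol/L.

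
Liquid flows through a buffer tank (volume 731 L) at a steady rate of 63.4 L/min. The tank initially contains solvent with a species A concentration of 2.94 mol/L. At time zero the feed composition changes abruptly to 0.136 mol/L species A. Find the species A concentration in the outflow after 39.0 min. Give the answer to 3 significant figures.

Transient balance on the dissolved component: V dC/dt = Q(C_in − C).
Time constant τ = V/Q = 731/63.4 = 11.530 min.
Solution: C(t) = C_in + (C₀ − C_in) e^(−t/τ).
C(39.0) = 0.136 + (2.94 − 0.136)·e^(−39.0/11.530) = 0.136 + (2.8040)·0.033963 = 0.23123 mol/L.

0.231 mol/L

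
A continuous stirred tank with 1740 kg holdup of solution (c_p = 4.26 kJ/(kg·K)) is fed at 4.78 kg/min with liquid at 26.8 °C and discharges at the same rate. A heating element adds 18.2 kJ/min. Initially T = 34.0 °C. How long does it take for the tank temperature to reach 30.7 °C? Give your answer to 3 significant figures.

M c_p dT/dt = ṁ c_p (T_in − T) + Q̇.
τ = M/ṁ = 364.02 min; T_ss = T_in + Q̇/(ṁ c_p) = 27.694 °C.
T(t) = T_ss + (T₀ − T_ss) e^(−t/τ). Set T = 30.7:
e^(−t/τ) = (30.7 − 27.694)/(34.0 − 27.694) = 0.47671
t = −364.02 · ln(0.47671) = 269.68 min.

270 min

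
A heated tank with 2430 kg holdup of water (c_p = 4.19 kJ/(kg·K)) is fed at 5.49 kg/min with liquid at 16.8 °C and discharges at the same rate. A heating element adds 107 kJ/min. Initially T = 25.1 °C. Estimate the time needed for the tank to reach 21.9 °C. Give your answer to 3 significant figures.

928 min

M c_p dT/dt = ṁ c_p (T_in − T) + Q̇.
τ = M/ṁ = 442.62 min; T_ss = T_in + Q̇/(ṁ c_p) = 21.452 °C.
T(t) = T_ss + (T₀ − T_ss) e^(−t/τ). Set T = 21.9:
e^(−t/τ) = (21.9 − 21.452)/(25.1 − 21.452) = 0.12292
t = −442.62 · ln(0.12292) = 927.85 min.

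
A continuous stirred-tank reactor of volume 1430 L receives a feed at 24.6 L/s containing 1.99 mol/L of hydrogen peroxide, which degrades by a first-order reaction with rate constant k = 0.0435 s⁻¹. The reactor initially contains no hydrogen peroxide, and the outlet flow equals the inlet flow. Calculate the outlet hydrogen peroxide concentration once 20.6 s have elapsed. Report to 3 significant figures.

V dC/dt = Q(C_in − C) − k V C.
This is linear with rate a = Q/V + k = 0.060703 s⁻¹.
C_ss = Q C_in/(Q + kV) = 0.56395 mol/L; C(t) = C_ss + (C₀ − C_ss) e^(−a t).
C(20.6) = 0.56395 + (-0.56395)·e^(−0.060703·20.6) = 0.56395 + (-0.56395)·0.28637 = 0.40246 mol/L.

0.402 mol/L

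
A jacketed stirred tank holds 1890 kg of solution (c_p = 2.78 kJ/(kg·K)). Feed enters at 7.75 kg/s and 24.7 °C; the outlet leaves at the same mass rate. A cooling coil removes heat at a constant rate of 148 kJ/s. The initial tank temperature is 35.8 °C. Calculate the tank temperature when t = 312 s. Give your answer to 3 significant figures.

First-law balance (no shaft work): M c_p dT/dt = ṁ c_p (T_in − T) − 148.
τ = M/ṁ = 243.87 s; T_ss = T_in − Q̇/(ṁ c_p) = 24.7 − 148/(7.75·2.78) = 17.831 °C.
Integrating: T(t) = T_ss + (T₀ − T_ss) e^(−t/τ).
T(312) = 17.831 + (17.969)·e^(−312/243.87) = 17.831 + (17.969)·0.27821 = 22.830 °C.

22.8 °C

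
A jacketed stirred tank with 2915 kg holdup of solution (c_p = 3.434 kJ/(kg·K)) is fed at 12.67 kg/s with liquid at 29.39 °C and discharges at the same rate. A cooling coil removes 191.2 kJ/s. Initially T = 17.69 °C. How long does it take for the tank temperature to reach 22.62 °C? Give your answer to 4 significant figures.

Unsteady energy balance on the tank contents: M c_p dT/dt = ṁ c_p (T_in − T) − 191.2.
τ = M/ṁ = 230.071 s; T_ss = T_in − Q̇/(ṁ c_p) = 24.9955 °C.
T(t) = T_ss + (T₀ − T_ss) e^(−t/τ). Set T = 22.62:
e^(−t/τ) = (22.62 − 24.9955)/(17.69 − 24.9955) = 0.325165
t = −230.071 · ln(0.325165) = 258.467 s.

258.5 s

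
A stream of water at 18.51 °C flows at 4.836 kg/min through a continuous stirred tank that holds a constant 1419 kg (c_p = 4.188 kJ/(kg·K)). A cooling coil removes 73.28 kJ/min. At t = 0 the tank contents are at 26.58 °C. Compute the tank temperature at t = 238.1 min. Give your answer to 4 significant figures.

20.08 °C

Unsteady energy balance on the tank contents: M c_p dT/dt = ṁ c_p (T_in − T) − 73.28.
τ = M/ṁ = 293.424 min; T_ss = T_in − Q̇/(ṁ c_p) = 18.51 − 73.28/(4.836·4.188) = 14.8918 °C.
Solution: T(t) = T_ss + (T₀ − T_ss) e^(−t/τ).
T(238.1) = 14.8918 + (11.6882)·e^(−238.1/293.424) = 14.8918 + (11.6882)·0.444212 = 20.0838 °C.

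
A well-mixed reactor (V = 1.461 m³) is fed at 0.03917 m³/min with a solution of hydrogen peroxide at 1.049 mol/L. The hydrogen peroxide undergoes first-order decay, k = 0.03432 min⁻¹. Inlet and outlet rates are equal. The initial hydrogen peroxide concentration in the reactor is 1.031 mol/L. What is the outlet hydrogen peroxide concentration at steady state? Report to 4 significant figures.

Accumulation = in − out − consumed: V dC/dt = Q C_in − Q C − k V C.
Steady state (dC/dt = 0): C_ss = Q C_in/(Q + kV) = C_in/(1 + kV/Q).
C_ss = 0.03917·1.049/(0.03917 + 0.03432·1.461) = 0.0410893/0.0893115 = 0.460068 mol/L.

0.4601 mol/L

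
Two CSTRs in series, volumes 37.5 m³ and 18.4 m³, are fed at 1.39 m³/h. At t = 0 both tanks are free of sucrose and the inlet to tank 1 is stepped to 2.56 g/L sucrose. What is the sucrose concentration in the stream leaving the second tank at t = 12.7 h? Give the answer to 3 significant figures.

Each tank obeys Vᵢ dCᵢ/dt = Q(Cᵢ₋₁ − Cᵢ), so τᵢ = Vᵢ/Q.
τ₁ = 37.5/1.39 = 26.978 h; τ₂ = 18.4/1.39 = 13.237 h.
Tank 1: C₁ = C_in(1 − e^(−t/τ₁)). Tank 2 (τ₁ ≠ τ₂): C₂ = C_in[1 − (τ₁ e^(−t/τ₁) − τ₂ e^(−t/τ₂))/(τ₁ − τ₂)].
At t = 12.7: e^(−t/τ₁) = 0.62454, e^(−t/τ₂) = 0.38312.
C₂ = 2.56·[1 − (26.978·0.62454 − 13.237·0.38312)/(13.741)] = 2.56·0.14290 = 0.36582 g/L.

0.366 g/L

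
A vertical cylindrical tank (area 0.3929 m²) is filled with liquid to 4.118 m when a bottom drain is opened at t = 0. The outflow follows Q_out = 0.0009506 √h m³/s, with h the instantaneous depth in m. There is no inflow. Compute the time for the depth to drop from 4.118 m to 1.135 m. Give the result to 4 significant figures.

With no inflow, A dh/dt = −0.0009506 √h.
Separate and integrate: 2(√h − √h₀) = −(0.0009506/A) t.
t = 2A(√h₀ − √h)/0.0009506 = 2·0.3929·(√4.118 − √1.135)/0.0009506
  = 0.785800 × (2.02929 − 1.06536) / 0.0009506 = 796.812 s.

796.8 s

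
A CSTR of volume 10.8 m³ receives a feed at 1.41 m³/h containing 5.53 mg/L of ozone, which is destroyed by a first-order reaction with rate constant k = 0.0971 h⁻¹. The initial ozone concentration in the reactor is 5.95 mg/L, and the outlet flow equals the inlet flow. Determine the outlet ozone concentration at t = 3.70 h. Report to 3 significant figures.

4.37 mg/L

Species balance: V dC/dt = Q C_in − Q C − k V C.
This is linear with rate a = Q/V + k = 0.22766 h⁻¹.
C_ss = Q C_in/(Q + kV) = 3.1713 mg/L; C(t) = C_ss + (C₀ − C_ss) e^(−a t).
C(3.70) = 3.1713 + (2.7787)·e^(−0.22766·3.70) = 3.1713 + (2.7787)·0.43071 = 4.3681 mg/L.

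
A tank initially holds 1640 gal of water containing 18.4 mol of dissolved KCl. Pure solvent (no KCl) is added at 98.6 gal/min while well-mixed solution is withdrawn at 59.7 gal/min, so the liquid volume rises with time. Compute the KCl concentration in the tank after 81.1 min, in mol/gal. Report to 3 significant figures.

0.000740 mol/gal

Total volume: dV/dt = Q_in − Q_out = 38.900 gal/min, so V(t) = 1640 + 38.900 t and V(81.1) = 4794.8 gal.
Solute balance: dm/dt = 0 − Q_out C = −Q_out m/V(t).
dm/m = −Q_out dt/(V₀ + 38.900 t); integrating gives ln(m/m₀) = −(Q_out/(Q_in−Q_out)) ln(V/V₀).
m = m₀ (V₀/V)^(Q_out/(Q_in−Q_out)) = 18.4 × (1640/4794.8)^(1.5347) = 3.5462 mol.
C = m/V = 3.5462/4794.8 = 0.00073959 mol/gal.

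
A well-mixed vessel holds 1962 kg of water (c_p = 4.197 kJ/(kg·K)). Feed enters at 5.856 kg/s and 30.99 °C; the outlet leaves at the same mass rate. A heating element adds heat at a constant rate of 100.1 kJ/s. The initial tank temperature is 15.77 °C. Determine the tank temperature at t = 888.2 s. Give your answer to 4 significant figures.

33.70 °C

M c_p dT/dt = ṁ c_p (T_in − T) + Q̇.
τ = M/ṁ = 335.041 s; T_ss = T_in + Q̇/(ṁ c_p) = 30.99 + 100.1/(5.856·4.197) = 35.0628 °C.
T approaches T_ss exponentially: T(t) = T_ss + (T₀ − T_ss) e^(−t/τ).
T(888.2) = 35.0628 + (-19.2928)·e^(−888.2/335.041) = 35.0628 + (-19.2928)·0.0705793 = 33.7011 °C.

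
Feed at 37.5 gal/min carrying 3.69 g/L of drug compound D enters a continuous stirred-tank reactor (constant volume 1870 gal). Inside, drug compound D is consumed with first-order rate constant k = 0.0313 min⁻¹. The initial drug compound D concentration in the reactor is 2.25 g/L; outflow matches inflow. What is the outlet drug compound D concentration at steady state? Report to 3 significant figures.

1.44 g/L

Accumulation = in − out − consumed: V dC/dt = Q C_in − Q C − k V C.
At steady state: 0 = Q C_in − (Q + kV) C_ss, so C_ss = Q C_in/(Q + kV).
C_ss = 37.5·3.69/(37.5 + 0.0313·1870) = 138.38/96.031 = 1.4409 g/L.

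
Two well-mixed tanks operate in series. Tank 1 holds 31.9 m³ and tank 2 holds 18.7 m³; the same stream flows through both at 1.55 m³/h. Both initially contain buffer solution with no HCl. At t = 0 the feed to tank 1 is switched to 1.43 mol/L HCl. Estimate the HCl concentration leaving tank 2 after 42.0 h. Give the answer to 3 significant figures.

Each tank obeys Vᵢ dCᵢ/dt = Q(Cᵢ₋₁ − Cᵢ), so τᵢ = Vᵢ/Q.
τ₁ = 31.9/1.55 = 20.581 h; τ₂ = 18.7/1.55 = 12.065 h.
Solving the cascade with C₁(0)=C₂(0)=0 gives C₂(t) = C_in[1 − (τ₁ e^(−t/τ₁) − τ₂ e^(−t/τ₂))/(τ₁ − τ₂)].
At t = 42.0: e^(−t/τ₁) = 0.12993, e^(−t/τ₂) = 0.030768.
C₂ = 1.43·[1 − (20.581·0.12993 − 12.065·0.030768)/(8.5161)] = 1.43·0.72959 = 1.0433 mol/L.

1.04 mol/L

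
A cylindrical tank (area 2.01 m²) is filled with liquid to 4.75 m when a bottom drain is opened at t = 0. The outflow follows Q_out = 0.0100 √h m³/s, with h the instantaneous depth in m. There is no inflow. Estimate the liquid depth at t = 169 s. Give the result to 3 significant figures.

3.09 m

With no inflow, A dh/dt = −0.0100 √h.
∫ h^(−1/2) dh = −(0.0100/A) ∫ dt, giving 2√h = 2√h₀ − (0.0100/A) t.
√h = √4.75 − 0.0100·169/(2·2.01) = 2.1794 − 0.42040 = 1.7591.
h = 1.7591² = 3.0943 m.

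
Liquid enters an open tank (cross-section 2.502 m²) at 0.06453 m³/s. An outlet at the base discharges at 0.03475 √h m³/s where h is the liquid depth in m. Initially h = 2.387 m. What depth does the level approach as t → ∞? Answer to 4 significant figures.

A dh/dt = Q_in − 0.03475 √h. Steady state requires inflow = outflow:
Q_in = 0.03475 √h_ss ⇒ √h_ss = 0.06453/0.03475 = 1.85698.
h_ss = 1.85698² = 3.44837 m. (Since h₀ = 2.387 m < h_ss, the level will rise toward this value.)

3.448 m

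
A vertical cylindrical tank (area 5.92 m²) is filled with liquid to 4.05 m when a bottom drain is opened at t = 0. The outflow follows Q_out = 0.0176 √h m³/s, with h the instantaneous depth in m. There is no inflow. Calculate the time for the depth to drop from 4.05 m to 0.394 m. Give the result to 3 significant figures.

With no inflow, A dh/dt = −0.0176 √h.
This is separable: 2 d(√h)/dt = −0.0176/A, so √h = √h₀ − (0.0176/(2A)) t.
t = 2A(√h₀ − √h)/0.0176 = 2·5.92·(√4.05 − √0.394)/0.0176
  = 11.840 × (2.0125 − 0.62769) / 0.0176 = 931.57 s.

932 s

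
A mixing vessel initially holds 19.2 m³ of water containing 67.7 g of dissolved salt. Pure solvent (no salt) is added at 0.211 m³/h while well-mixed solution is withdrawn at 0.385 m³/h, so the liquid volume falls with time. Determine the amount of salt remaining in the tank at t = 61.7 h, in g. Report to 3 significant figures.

11.1 g

Let m(t) be the amount of salt. Volume: V(t) = V₀ + (Q_in − Q_out) t = 19.2 − 0.17400 t; V(61.7) = 8.4642 m³.
Solute balance: dm/dt = 0 − Q_out C = −Q_out m/V(t).
dm/m = −Q_out dt/(V₀ − 0.17400 t); integrating gives ln(m/m₀) = −(Q_out/(Q_in−Q_out)) ln(V/V₀).
m = m₀ (V₀/V)^(Q_out/(Q_in−Q_out)) = 67.7 × (19.2/8.4642)^(-2.2126) = 11.054 g.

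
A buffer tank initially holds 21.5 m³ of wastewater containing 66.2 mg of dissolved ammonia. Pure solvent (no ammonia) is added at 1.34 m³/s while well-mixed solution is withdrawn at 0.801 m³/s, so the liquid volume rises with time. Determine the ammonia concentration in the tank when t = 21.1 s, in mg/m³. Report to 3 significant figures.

1.07 mg/m³

Let m(t) be the amount of ammonia. Volume: V(t) = V₀ + (Q_in − Q_out) t = 21.5 + 0.53900 t; V(21.1) = 32.873 m³.
No ammonia enters, so dm/dt = −Q_out · (m/V).
Separate: dm/m = −Q_out dt/V(t) ⇒ ln(m/m₀) = −(Q_out/(Q_in−Q_out)) ln(V/V₀).
m = m₀ (V₀/V)^(Q_out/(Q_in−Q_out)) = 66.2 × (21.5/32.873)^(1.4861) = 35.223 mg.
C = m/V = 35.223/32.873 = 1.0715 mg/m³.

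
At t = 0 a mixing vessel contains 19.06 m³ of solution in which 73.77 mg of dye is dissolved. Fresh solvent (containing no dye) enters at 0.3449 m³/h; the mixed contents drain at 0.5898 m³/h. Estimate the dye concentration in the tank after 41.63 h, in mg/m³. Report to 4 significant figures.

Total volume: dV/dt = Q_in − Q_out = -0.244900 m³/h, so V(t) = 19.06 − 0.244900 t and V(41.63) = 8.86481 m³.
Species balance (pure solvent in): dm/dt = −Q_out · m/V(t).
Separate: dm/m = −Q_out dt/V(t) ⇒ ln(m/m₀) = −(Q_out/(Q_in−Q_out)) ln(V/V₀).
m = m₀ (V₀/V)^(Q_out/(Q_in−Q_out)) = 73.77 × (19.06/8.86481)^(-2.40833) = 11.6741 mg.
C = m/V = 11.6741/8.86481 = 1.31690 mg/m³.

1.317 mg/m³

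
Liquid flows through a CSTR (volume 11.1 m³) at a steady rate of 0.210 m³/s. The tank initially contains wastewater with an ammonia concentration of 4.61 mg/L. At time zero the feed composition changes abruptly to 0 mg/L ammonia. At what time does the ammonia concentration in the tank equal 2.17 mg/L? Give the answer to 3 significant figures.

39.8 s

Mass balance on the solute (V constant): V dC/dt = Q(C_in − C), so τ = V/Q = 52.857 s.
C(t) = C_in + (C₀ − C_in) e^(−t/τ). Set C = 2.17 and solve for t:
e^(−t/τ) = (C − C_in)/(C₀ − C_in) = (2.17 − 0)/(4.61 − 0) = 0.47072
t = −τ ln(…) = 52.857 × 0.75350 = 39.828 s.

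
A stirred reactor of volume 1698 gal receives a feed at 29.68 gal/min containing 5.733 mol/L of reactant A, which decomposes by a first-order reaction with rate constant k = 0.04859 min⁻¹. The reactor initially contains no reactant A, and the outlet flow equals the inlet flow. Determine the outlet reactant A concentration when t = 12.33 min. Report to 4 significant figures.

0.8451 mol/L

Species balance: V dC/dt = Q C_in − Q C − k V C.
This is linear with rate a = Q/V + k = 0.0660694 min⁻¹.
C_ss = Q C_in/(Q + kV) = 1.51673 mol/L; C(t) = C_ss + (C₀ − C_ss) e^(−a t).
C(12.33) = 1.51673 + (-1.51673)·e^(−0.0660694·12.33) = 1.51673 + (-1.51673)·0.442801 = 0.845120 mol/L.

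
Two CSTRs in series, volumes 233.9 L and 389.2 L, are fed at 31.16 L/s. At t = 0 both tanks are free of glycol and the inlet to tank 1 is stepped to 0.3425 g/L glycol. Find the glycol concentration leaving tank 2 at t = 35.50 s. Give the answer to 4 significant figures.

0.2970 g/L

Time constants: τᵢ = Vᵢ/Q for each well-mixed tank.
τ₁ = 233.9/31.16 = 7.50642 s; τ₂ = 389.2/31.16 = 12.4904 s.
Tank 1: C₁ = C_in(1 − e^(−t/τ₁)). Tank 2 (τ₁ ≠ τ₂): C₂ = C_in[1 − (τ₁ e^(−t/τ₁) − τ₂ e^(−t/τ₂))/(τ₁ − τ₂)].
At t = 35.50: e^(−t/τ₁) = 0.00883278, e^(−t/τ₂) = 0.0582979.
C₂ = 0.3425·[1 − (7.50642·0.00883278 − 12.4904·0.0582979)/(-4.98395)] = 0.3425·0.867202 = 0.297017 g/L.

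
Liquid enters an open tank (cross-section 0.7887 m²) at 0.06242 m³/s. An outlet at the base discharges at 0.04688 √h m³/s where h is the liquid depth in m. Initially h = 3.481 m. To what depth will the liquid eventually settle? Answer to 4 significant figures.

1.773 m

Accumulation of liquid (constant cross-section A): A dh/dt = Q_in − 0.04688 √h. At steady state dh/dt = 0:
Q_in = 0.04688 √h_ss ⇒ √h_ss = 0.06242/0.04688 = 1.33148.
h_ss = 1.33148² = 1.77285 m. (Since h₀ = 3.481 m > h_ss, the level will fall toward this value.)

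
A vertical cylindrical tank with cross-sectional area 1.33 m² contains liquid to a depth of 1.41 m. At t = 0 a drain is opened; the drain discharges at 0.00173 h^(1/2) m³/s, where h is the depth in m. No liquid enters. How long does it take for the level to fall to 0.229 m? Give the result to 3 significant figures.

A dh/dt = −Q_out = −0.00173 √h.
This is separable: 2 d(√h)/dt = −0.00173/A, so √h = √h₀ − (0.00173/(2A)) t.
t = 2A(√h₀ − √h)/0.00173 = 2·1.33·(√1.41 − √0.229)/0.00173
  = 2.6600 × (1.1874 − 0.47854) / 0.00173 = 1090.0 s.

1090 s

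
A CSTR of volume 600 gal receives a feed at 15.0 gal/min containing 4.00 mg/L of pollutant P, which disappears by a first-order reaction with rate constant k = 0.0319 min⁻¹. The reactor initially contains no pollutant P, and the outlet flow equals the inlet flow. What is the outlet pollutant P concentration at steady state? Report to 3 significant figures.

V dC/dt = Q(C_in − C) − k V C.
Steady state (dC/dt = 0): C_ss = Q C_in/(Q + kV) = C_in/(1 + kV/Q).
C_ss = 15.0·4.00/(15.0 + 0.0319·600) = 60.000/34.140 = 1.7575 mg/L.

1.76 mg/L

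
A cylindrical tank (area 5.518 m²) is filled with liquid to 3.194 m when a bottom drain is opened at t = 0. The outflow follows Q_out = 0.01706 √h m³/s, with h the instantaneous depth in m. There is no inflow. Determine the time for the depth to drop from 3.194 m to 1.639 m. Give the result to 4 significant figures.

Accumulation of liquid (constant cross-section A): A dh/dt = −0.01706 √h.
∫ h^(−1/2) dh = −(0.01706/A) ∫ dt, giving 2√h = 2√h₀ − (0.01706/A) t.
t = 2A(√h₀ − √h)/0.01706 = 2·5.518·(√3.194 − √1.639)/0.01706
  = 11.0360 × (1.78718 − 1.28023) / 0.01706 = 327.938 s.

327.9 s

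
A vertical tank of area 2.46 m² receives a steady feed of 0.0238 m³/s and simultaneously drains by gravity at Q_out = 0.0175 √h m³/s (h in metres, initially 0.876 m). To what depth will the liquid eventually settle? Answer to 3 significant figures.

1.85 m

Level balance: A dh/dt = 0.0238 − 0.0175 √h. Setting dh/dt = 0:
Q_in = 0.0175 √h_ss ⇒ √h_ss = 0.0238/0.0175 = 1.3600.
h_ss = 1.3600² = 1.8496 m. (Since h₀ = 0.876 m < h_ss, the level will rise toward this value.)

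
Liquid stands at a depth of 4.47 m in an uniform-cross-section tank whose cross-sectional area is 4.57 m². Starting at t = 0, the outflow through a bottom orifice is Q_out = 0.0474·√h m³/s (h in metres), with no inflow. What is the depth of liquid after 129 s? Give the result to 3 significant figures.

A dh/dt = −Q_out = −0.0474 √h.
∫ h^(−1/2) dh = −(0.0474/A) ∫ dt, giving 2√h = 2√h₀ − (0.0474/A) t.
√h = √4.47 − 0.0474·129/(2·4.57) = 2.1142 − 0.66899 = 1.4452.
h = 1.4452² = 2.0887 m.

2.09 m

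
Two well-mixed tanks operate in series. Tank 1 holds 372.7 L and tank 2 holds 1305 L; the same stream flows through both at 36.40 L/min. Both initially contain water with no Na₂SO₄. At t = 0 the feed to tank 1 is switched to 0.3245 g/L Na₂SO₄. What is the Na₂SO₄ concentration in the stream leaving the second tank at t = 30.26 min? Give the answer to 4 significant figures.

Species balance on tank i: dCᵢ/dt = (Cᵢ₋₁ − Cᵢ)/τᵢ with τᵢ = Vᵢ/Q.
τ₁ = 372.7/36.40 = 10.2390 min; τ₂ = 1305/36.40 = 35.8516 min.
Solving the cascade with C₁(0)=C₂(0)=0 gives C₂(t) = C_in[1 − (τ₁ e^(−t/τ₁) − τ₂ e^(−t/τ₂))/(τ₁ − τ₂)].
At t = 30.26: e^(−t/τ₁) = 0.0520597, e^(−t/τ₂) = 0.429973.
C₂ = 0.3245·[1 − (10.2390·0.0520597 − 35.8516·0.429973)/(-25.6126)] = 0.3245·0.418951 = 0.135950 g/L.

0.1359 g/L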